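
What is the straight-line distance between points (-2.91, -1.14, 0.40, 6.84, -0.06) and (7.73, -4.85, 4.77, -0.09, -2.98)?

√(Σ(x_i - y_i)²) = √((-2.91 - 7.73)² + (-1.14 - (-4.85))² + (0.4 - 4.77)² + (6.84 - (-0.09))² + (-0.06 - (-2.98))²)
= √((-10.64)² + 3.71² + (-4.37)² + 6.93² + 2.92²) = √(113.2096 + 13.7641 + 19.0969 + 48.0249 + 8.5264) = √202.6219 ≈ 14.2345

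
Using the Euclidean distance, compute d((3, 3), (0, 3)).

(Σ|x_i - y_i|^2)^(1/2) = (|3 - 0|^2 + |3 - 3|^2)^(1/2)
= (3^2 + 0^2)^(1/2) = (9 + 0)^(1/2) = (9)^(1/2) = 3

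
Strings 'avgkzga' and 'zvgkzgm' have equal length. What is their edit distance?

Let D[i][j] be the edit distance between the first i characters of 'avgkzga' and the first j characters of 'zvgkzgm', with D[i][0] = i, D[0][j] = j, and D[i][j] = D[i-1][j-1] if the characters match, else 1 + min(D[i-1][j], D[i][j-1], D[i-1][j-1]). Filling the table (rows: prefixes of 'avgkzga', columns: prefixes of 'zvgkzgm'):
     ε  z  v  g  k  z  g  m
  ε  0  1  2  3  4  5  6  7
  a  1  1  2  3  4  5  6  7
  v  2  2  1  2  3  4  5  6
  g  3  3  2  1  2  3  4  5
  k  4  4  3  2  1  2  3  4
  z  5  4  4  3  2  1  2  3
  g  6  5  5  4  3  2  1  2
  a  7  6  6  5  4  3  2  2
The bottom-right entry gives D[7][7] = 2, so no sequence of fewer than 2 edits works. Backtracking through the table gives one optimal edit sequence (2 edits):
  avgkzga → zvgkzga (sub a→z @1)
  zvgkzga → zvgkzgm (sub a→m @7)
Edit distance = 2.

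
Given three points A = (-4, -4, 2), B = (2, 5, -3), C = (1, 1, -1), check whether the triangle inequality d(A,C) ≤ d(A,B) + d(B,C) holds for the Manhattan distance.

d(A,B) = 6 + 9 + 5 = 20, d(B,C) = 1 + 4 + 2 = 7, d(A,C) = 5 + 5 + 3 = 13.
d(A,C) = 13 ≤ 20 + 7 = 27. Triangle inequality is satisfied.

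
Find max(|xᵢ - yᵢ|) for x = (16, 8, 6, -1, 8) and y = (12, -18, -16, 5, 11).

max(|x_i - y_i|) = max(|16 - 12|, |8 - (-18)|, |6 - (-16)|, |-1 - 5|, |8 - 11|) = max(4, 26, 22, 6, 3) = 26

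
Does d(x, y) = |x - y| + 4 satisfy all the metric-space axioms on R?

No. d fails identity of indiscernibles (specifically d(x,x) = 0): d(2, 2) = |2 - 2| + 4 = 0 + 4 = 4 ≠ 0.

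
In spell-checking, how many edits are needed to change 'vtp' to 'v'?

Let D[i][j] be the edit distance between the first i characters of 'vtp' and the first j characters of 'v', with D[i][0] = i, D[0][j] = j, and D[i][j] = D[i-1][j-1] if the characters match, else 1 + min(D[i-1][j], D[i][j-1], D[i-1][j-1]). Filling the table (rows: prefixes of 'vtp', columns: prefixes of 'v'):
     ε  v
  ε  0  1
  v  1  0
  t  2  1
  p  3  2
The bottom-right entry gives D[3][1] = 2, so no sequence of fewer than 2 edits works. Backtracking through the table gives one optimal edit sequence (2 edits):
  vtp → vp (del t @2)
  vp → v (del p @2)
Edit distance = 2.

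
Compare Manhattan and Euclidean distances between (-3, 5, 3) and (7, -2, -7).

L1 = |-3 - 7| + |5 - (-2)| + |3 - (-7)| = 10 + 7 + 10 = 27
L2 = √(10² + 7² + 10²) = √249 ≈ 15.7797
L1 ≥ L2 always (equality iff movement is along one axis); L1 > L2 here.
Ratio L1/L2 = 27/√249 ≈ 1.7111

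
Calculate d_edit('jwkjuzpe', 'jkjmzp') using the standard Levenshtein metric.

Let D[i][j] be the edit distance between the first i characters of 'jwkjuzpe' and the first j characters of 'jkjmzp', with D[i][0] = i, D[0][j] = j, and D[i][j] = D[i-1][j-1] if the characters match, else 1 + min(D[i-1][j], D[i][j-1], D[i-1][j-1]). Filling the table (rows: prefixes of 'jwkjuzpe', columns: prefixes of 'jkjmzp'):
     ε  j  k  j  m  z  p
  ε  0  1  2  3  4  5  6
  j  1  0  1  2  3  4  5
  w  2  1  1  2  3  4  5
  k  3  2  1  2  3  4  5
  j  4  3  2  1  2  3  4
  u  5  4  3  2  2  3  4
  z  6  5  4  3  3  2  3
  p  7  6  5  4  4  3  2
  e  8  7  6  5  5  4  3
The bottom-right entry gives D[8][6] = 3, so no sequence of fewer than 3 edits works. Backtracking through the table gives one optimal edit sequence (3 edits):
  jwkjuzpe → jkjuzpe (del w @2)
  jkjuzpe → jkjmzpe (sub u→m @4)
  jkjmzpe → jkjmzp (del e @7)
Edit distance = 3.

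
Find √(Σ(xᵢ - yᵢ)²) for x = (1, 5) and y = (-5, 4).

√(Σ(x_i - y_i)²) = √((1 - (-5))² + (5 - 4)²)
= √(6² + 1²) = √(36 + 1) = √37 ≈ 6.0828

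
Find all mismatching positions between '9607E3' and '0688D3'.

Differing positions: 1, 3, 4, 5. Hamming distance = 4.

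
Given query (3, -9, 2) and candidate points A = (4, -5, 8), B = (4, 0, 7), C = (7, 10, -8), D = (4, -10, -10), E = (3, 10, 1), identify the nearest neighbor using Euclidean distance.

Distances: d(A) ≈ 7.2801, d(B) ≈ 10.3441, d(C) ≈ 21.8403, d(D) ≈ 12.083, d(E) ≈ 19.0263. Nearest: A = (4, -5, 8) with distance 7.2801.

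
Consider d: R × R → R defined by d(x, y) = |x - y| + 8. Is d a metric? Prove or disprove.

No. d fails identity of indiscernibles (specifically d(x,x) = 0): d(-4, -4) = |-4 - (-4)| + 8 = 0 + 8 = 8 ≠ 0.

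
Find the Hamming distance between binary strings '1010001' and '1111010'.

Differing positions: 2, 4, 6, 7. Hamming distance = 4.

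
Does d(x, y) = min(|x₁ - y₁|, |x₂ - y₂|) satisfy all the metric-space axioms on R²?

No. d fails identity of indiscernibles: take x = (0, 0) and y = (0, 2). Then d(x,y) = min(|0 - 0|, |0 - 2|) = min(0, 2) = 0, yet x ≠ y.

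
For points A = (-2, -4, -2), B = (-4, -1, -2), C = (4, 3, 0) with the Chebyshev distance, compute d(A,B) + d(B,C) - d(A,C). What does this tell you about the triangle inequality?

d(A,B) = max(2, 3, 0) = 3, d(B,C) = max(8, 4, 2) = 8, d(A,C) = max(6, 7, 2) = 7.
d(A,B) + d(B,C) - d(A,C) = 3 + 8 - 7 = 11 - 7 = 4. This is ≥ 0, so the triangle inequality holds for these points.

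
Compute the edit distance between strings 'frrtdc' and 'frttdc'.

Let D[i][j] be the edit distance between the first i characters of 'frrtdc' and the first j characters of 'frttdc', with D[i][0] = i, D[0][j] = j, and D[i][j] = D[i-1][j-1] if the characters match, else 1 + min(D[i-1][j], D[i][j-1], D[i-1][j-1]). Filling the table (rows: prefixes of 'frrtdc', columns: prefixes of 'frttdc'):
     ε  f  r  t  t  d  c
  ε  0  1  2  3  4  5  6
  f  1  0  1  2  3  4  5
  r  2  1  0  1  2  3  4
  r  3  2  1  1  2  3  4
  t  4  3  2  1  1  2  3
  d  5  4  3  2  2  1  2
  c  6  5  4  3  3  2  1
The bottom-right entry gives D[6][6] = 1, so no sequence of fewer than 1 edit works. Backtracking through the table gives one optimal edit sequence (1 edit):
  frrtdc → frttdc (sub r→t @3)
Edit distance = 1.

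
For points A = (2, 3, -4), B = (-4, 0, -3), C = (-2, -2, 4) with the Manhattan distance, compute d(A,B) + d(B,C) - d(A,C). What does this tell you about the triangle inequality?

d(A,B) = 6 + 3 + 1 = 10, d(B,C) = 2 + 2 + 7 = 11, d(A,C) = 4 + 5 + 8 = 17.
d(A,B) + d(B,C) - d(A,C) = 10 + 11 - 17 = 21 - 17 = 4. This is ≥ 0, so the triangle inequality holds for these points.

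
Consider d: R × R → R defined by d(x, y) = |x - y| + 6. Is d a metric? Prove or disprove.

No. d fails identity of indiscernibles (specifically d(x,x) = 0): d(-5, -5) = |-5 - (-5)| + 6 = 0 + 6 = 6 ≠ 0.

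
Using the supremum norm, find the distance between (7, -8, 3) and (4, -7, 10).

max(|x_i - y_i|) = max(|7 - 4|, |-8 - (-7)|, |3 - 10|) = max(3, 1, 7) = 7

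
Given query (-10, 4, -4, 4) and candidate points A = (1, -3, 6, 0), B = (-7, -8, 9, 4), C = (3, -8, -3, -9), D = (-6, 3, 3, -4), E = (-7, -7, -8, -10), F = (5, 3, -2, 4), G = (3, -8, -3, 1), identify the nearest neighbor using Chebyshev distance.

Distances: d(A) = 11, d(B) = 13, d(C) = 13, d(D) = 8, d(E) = 14, d(F) = 15, d(G) = 13. Nearest: D = (-6, 3, 3, -4) with distance 8.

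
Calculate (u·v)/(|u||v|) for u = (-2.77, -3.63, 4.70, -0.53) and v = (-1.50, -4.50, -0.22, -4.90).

With u = (-2.77, -3.63, 4.70, -0.53), v = (-1.50, -4.50, -0.22, -4.90):
u·v = (-2.77)·(-1.5) + (-3.63)·(-4.5) + 4.7·(-0.22) + (-0.53)·(-4.9) = 4.155 + 16.335 + (-1.034) + 2.597 = 22.053.
|u| = √((-2.77)² + (-3.63)² + 4.7² + (-0.53)²) = √(7.6729 + 13.1769 + 22.09 + 0.2809) = √43.2207, |v| = √((-1.5)² + (-4.5)² + (-0.22)² + (-4.9)²) = √(2.25 + 20.25 + 0.0484 + 24.01) = √46.5584.
cos θ = (u·v)/(|u||v|) = 22.053/(√43.2207·√46.5584) ≈ 0.4916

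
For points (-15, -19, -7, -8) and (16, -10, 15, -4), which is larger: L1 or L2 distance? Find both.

L1 = |-15 - 16| + |-19 - (-10)| + |-7 - 15| + |-8 - (-4)| = 31 + 9 + 22 + 4 = 66
L2 = √(31² + 9² + 22² + 4²) = √1542 ≈ 39.2683
L1 ≥ L2 always (equality iff movement is along one axis); L1 > L2 here.
Ratio L1/L2 = 66/√1542 ≈ 1.6807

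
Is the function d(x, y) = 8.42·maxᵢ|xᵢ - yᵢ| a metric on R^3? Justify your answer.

Yes. The L∞ (Chebyshev) norm induces a metric on R^3, and multiplying a metric by a positive constant 8.42 > 0 preserves all four axioms: non-negativity (8.42·||x-y|| ≥ 0), identity (8.42·||x-y|| = 0 ⟺ ||x-y|| = 0 ⟺ x = y), symmetry (||x-y|| = ||y-x||), and the triangle inequality (8.42·||x-z|| ≤ 8.42·||x-y|| + 8.42·||y-z||). So d is a metric.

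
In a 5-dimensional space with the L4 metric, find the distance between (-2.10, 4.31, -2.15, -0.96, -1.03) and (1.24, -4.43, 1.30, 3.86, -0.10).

(Σ|x_i - y_i|^4)^(1/4) = (|-2.1 - 1.24|^4 + |4.31 - (-4.43)|^4 + |-2.15 - 1.3|^4 + |-0.96 - 3.86|^4 + |-1.03 - (-0.1)|^4)^(1/4)
= (3.34^4 + 8.74^4 + 3.45^4 + 4.82^4 + 0.93^4)^(1/4) ≈ (124.4474 + 5835.0654 + 141.6695 + 539.7444 + 0.7481)^(1/4) = (6641.6748)^(1/4) ≈ 9.0275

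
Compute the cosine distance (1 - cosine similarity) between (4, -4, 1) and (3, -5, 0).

With u = (4, -4, 1), v = (3, -5, 0):
u·v = 4·3 + (-4)·(-5) + 1·0 = 12 + 20 + 0 = 32.
|u| = √(4² + (-4)² + 1²) = √33, |v| = √(3² + (-5)² + 0²) = √34, so |u||v| = √(33·34) = √1122.
cos θ = (u·v)/(|u||v|) = 32/√1122 ≈ 0.9553
Cosine distance = 1 - cos θ ≈ 1 - 0.9553 = 0.0447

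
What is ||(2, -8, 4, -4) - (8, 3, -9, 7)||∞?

max(|x_i - y_i|) = max(|2 - 8|, |-8 - 3|, |4 - (-9)|, |-4 - 7|) = max(6, 11, 13, 11) = 13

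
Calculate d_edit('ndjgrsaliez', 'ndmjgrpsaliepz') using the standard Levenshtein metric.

Let D[i][j] be the edit distance between the first i characters of 'ndjgrsaliez' and the first j characters of 'ndmjgrpsaliepz', with D[i][0] = i, D[0][j] = j, and D[i][j] = D[i-1][j-1] if the characters match, else 1 + min(D[i-1][j], D[i][j-1], D[i-1][j-1]). Filling the table (rows: prefixes of 'ndjgrsaliez', columns: prefixes of 'ndmjgrpsaliepz'):
     ε  n  d  m  j  g  r  p  s  a  l  i  e  p  z
  ε  0  1  2  3  4  5  6  7  8  9 10 11 12 13 14
  n  1  0  1  2  3  4  5  6  7  8  9 10 11 12 13
  d  2  1  0  1  2  3  4  5  6  7  8  9 10 11 12
  j  3  2  1  1  1  2  3  4  5  6  7  8  9 10 11
  g  4  3  2  2  2  1  2  3  4  5  6  7  8  9 10
  r  5  4  3  3  3  2  1  2  3  4  5  6  7  8  9
  s  6  5  4  4  4  3  2  2  2  3  4  5  6  7  8
  a  7  6  5  5  5  4  3  3  3  2  3  4  5  6  7
  l  8  7  6  6  6  5  4  4  4  3  2  3  4  5  6
  i  9  8  7  7  7  6  5  5  5  4  3  2  3  4  5
  e 10  9  8  8  8  7  6  6  6  5  4  3  2  3  4
  z 11 10  9  9  9  8  7  7  7  6  5  4  3  3  3
The bottom-right entry gives D[11][14] = 3, so no sequence of fewer than 3 edits works. Backtracking through the table gives one optimal edit sequence (3 edits):
  ndjgrsaliez → ndmjgrsaliez (ins m @3)
  ndmjgrsaliez → ndmjgrpsaliez (ins p @7)
  ndmjgrpsaliez → ndmjgrpsaliepz (ins p @13)
Edit distance = 3.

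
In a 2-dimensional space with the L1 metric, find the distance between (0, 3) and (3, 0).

Σ|x_i - y_i| = |0 - 3| + |3 - 0| = 3 + 3 = 6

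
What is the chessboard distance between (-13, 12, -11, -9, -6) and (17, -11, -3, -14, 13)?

max(|x_i - y_i|) = max(|-13 - 17|, |12 - (-11)|, |-11 - (-3)|, |-9 - (-14)|, |-6 - 13|) = max(30, 23, 8, 5, 19) = 30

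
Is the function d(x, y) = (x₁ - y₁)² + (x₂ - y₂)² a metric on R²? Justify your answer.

No. The squared Euclidean distance fails the triangle inequality. Counterexample: x = (0, 0), y = (5, 4), z = (10, 8). d(x,z) = 10² + 8² = 164, but d(x,y) + d(y,z) = (5² + 4²) + (5² + 4²) = 41 + 41 = 82. Since 164 > 82, the triangle inequality is violated. (Note: √d, the ordinary Euclidean distance, IS a metric.)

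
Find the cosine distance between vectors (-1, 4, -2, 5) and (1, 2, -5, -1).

With u = (-1, 4, -2, 5), v = (1, 2, -5, -1):
u·v = (-1)·1 + 4·2 + (-2)·(-5) + 5·(-1) = (-1) + 8 + 10 + (-5) = 12.
|u| = √((-1)² + 4² + (-2)² + 5²) = √46, |v| = √(1² + 2² + (-5)² + (-1)²) = √31, so |u||v| = √(46·31) = √1426.
cos θ = (u·v)/(|u||v|) = 12/√1426 ≈ 0.3178
Cosine distance = 1 - cos θ ≈ 1 - 0.3178 = 0.6822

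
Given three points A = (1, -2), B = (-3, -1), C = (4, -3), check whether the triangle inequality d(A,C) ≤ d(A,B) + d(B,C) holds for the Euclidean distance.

d(A,B) = √(4² + 1²) = √17 ≈ 4.1231, d(B,C) = √(7² + 2²) = √53 ≈ 7.2801, d(A,C) = √(3² + 1²) = √10 ≈ 3.1623.
d(A,C) ≈ 3.1623 ≤ 4.1231 + 7.2801 = 11.4032. Triangle inequality is satisfied.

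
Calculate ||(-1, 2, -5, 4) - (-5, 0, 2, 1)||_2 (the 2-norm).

(Σ|x_i - y_i|^2)^(1/2) = (|-1 - (-5)|^2 + |2 - 0|^2 + |-5 - 2|^2 + |4 - 1|^2)^(1/2)
= (4^2 + 2^2 + 7^2 + 3^2)^(1/2) = (16 + 4 + 49 + 9)^(1/2) = (78)^(1/2) ≈ 8.8318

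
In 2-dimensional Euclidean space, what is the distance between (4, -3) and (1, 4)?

√(Σ(x_i - y_i)²) = √((4 - 1)² + (-3 - 4)²)
= √(3² + (-7)²) = √(9 + 49) = √58 ≈ 7.6158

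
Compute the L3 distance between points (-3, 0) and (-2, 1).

(Σ|x_i - y_i|^3)^(1/3) = (|-3 - (-2)|^3 + |0 - 1|^3)^(1/3)
= (1^3 + 1^3)^(1/3) = (1 + 1)^(1/3) = (2)^(1/3) ≈ 1.2599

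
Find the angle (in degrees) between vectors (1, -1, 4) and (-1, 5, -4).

With u = (1, -1, 4), v = (-1, 5, -4):
u·v = 1·(-1) + (-1)·5 + 4·(-4) = (-1) + (-5) + (-16) = -22.
|u| = √(1² + (-1)² + 4²) = √18, |v| = √((-1)² + 5² + (-4)²) = √42, so |u||v| = √(18·42) = √756.
cos θ = (u·v)/(|u||v|) = -22/√756 ≈ -0.800132
θ = arccos(-0.800132) ≈ 143.14°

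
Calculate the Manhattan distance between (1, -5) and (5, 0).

Σ|x_i - y_i| = |1 - 5| + |-5 - 0| = 4 + 5 = 9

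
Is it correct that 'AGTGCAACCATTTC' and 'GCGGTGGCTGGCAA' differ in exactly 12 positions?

Differing positions: 1, 2, 3, 5, 6, 7, 9, 10, 11, 12, 13, 14. Hamming distance = 12, so the claim is true.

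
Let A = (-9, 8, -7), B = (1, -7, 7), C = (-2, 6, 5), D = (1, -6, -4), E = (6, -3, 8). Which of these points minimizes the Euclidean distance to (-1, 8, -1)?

Distances: d(A) = 10, d(B) ≈ 17.1172, d(C) ≈ 6.4031, d(D) ≈ 14.4568, d(E) ≈ 15.843. Nearest: C = (-2, 6, 5) with distance 6.4031.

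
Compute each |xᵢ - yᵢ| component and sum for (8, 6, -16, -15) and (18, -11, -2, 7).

Σ|x_i - y_i| = |8 - 18| + |6 - (-11)| + |-16 - (-2)| + |-15 - 7| = 10 + 17 + 14 + 22 = 63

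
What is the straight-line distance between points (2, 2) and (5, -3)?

√(Σ(x_i - y_i)²) = √((2 - 5)² + (2 - (-3))²)
= √((-3)² + 5²) = √(9 + 25) = √34 ≈ 5.831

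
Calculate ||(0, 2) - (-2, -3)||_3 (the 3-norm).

(Σ|x_i - y_i|^3)^(1/3) = (|0 - (-2)|^3 + |2 - (-3)|^3)^(1/3)
= (2^3 + 5^3)^(1/3) = (8 + 125)^(1/3) = (133)^(1/3) ≈ 5.1045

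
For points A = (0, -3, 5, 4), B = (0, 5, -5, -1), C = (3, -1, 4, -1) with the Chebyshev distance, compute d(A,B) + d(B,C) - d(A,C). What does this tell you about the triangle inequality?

d(A,B) = max(0, 8, 10, 5) = 10, d(B,C) = max(3, 6, 9, 0) = 9, d(A,C) = max(3, 2, 1, 5) = 5.
d(A,B) + d(B,C) - d(A,C) = 10 + 9 - 5 = 19 - 5 = 14. This is ≥ 0, so the triangle inequality holds for these points.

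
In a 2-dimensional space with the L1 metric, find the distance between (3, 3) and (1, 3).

Σ|x_i - y_i| = |3 - 1| + |3 - 3| = 2 + 0 = 2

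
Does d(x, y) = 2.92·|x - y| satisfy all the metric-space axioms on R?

Yes. Since |x - y| is a metric on R and 2.92 > 0, the positive scalar multiple 2.92·|x - y| is also a metric: scaling by a positive constant preserves non-negativity, identity (d=0 ⟺ |x-y|=0 ⟺ x=y), symmetry, and the triangle inequality.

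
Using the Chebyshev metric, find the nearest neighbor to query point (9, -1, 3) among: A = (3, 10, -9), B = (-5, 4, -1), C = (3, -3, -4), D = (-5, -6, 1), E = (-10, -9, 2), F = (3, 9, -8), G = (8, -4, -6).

Distances: d(A) = 12, d(B) = 14, d(C) = 7, d(D) = 14, d(E) = 19, d(F) = 11, d(G) = 9. Nearest: C = (3, -3, -4) with distance 7.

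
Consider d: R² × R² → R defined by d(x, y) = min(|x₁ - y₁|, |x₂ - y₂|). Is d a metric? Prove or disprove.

No. d fails identity of indiscernibles: take x = (-4, 0) and y = (-4, 2). Then d(x,y) = min(|-4 - (-4)|, |0 - 2|) = min(0, 2) = 0, yet x ≠ y.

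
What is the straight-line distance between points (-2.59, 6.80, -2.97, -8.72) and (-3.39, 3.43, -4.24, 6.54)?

√(Σ(x_i - y_i)²) = √((-2.59 - (-3.39))² + (6.8 - 3.43)² + (-2.97 - (-4.24))² + (-8.72 - 6.54)²)
= √(0.8² + 3.37² + 1.27² + (-15.26)²) = √(0.64 + 11.3569 + 1.6129 + 232.8676) = √246.4774 ≈ 15.6996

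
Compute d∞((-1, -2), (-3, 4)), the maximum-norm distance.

max(|x_i - y_i|) = max(|-1 - (-3)|, |-2 - 4|) = max(2, 6) = 6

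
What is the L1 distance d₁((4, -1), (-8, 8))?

Σ|x_i - y_i| = |4 - (-8)| + |-1 - 8| = 12 + 9 = 21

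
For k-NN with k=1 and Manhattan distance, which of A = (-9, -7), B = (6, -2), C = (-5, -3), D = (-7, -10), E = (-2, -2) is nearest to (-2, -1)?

Distances: d(A) = 13, d(B) = 9, d(C) = 5, d(D) = 14, d(E) = 1. Nearest: E = (-2, -2) with distance 1.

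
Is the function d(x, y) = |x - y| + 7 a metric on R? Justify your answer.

No. d fails identity of indiscernibles (specifically d(x,x) = 0): d(-8, -8) = |-8 - (-8)| + 7 = 0 + 7 = 7 ≠ 0.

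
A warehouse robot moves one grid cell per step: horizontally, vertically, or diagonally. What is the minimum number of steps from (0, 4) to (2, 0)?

max(|x_i - y_i|) = max(|0 - 2|, |4 - 0|) = max(2, 4) = 4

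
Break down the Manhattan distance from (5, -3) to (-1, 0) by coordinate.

Σ|x_i - y_i| = |5 - (-1)| + |-3 - 0| = 6 + 3 = 9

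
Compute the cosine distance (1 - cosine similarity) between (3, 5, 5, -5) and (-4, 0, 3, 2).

With u = (3, 5, 5, -5), v = (-4, 0, 3, 2):
u·v = 3·(-4) + 5·0 + 5·3 + (-5)·2 = (-12) + 0 + 15 + (-10) = -7.
|u| = √(3² + 5² + 5² + (-5)²) = √84, |v| = √((-4)² + 0² + 3² + 2²) = √29, so |u||v| = √(84·29) = √2436.
cos θ = (u·v)/(|u||v|) = -7/√2436 ≈ -0.1418
Cosine distance = 1 - cos θ ≈ 1 - (-0.1418) = 1.1418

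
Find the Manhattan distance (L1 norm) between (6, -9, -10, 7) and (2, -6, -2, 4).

Σ|x_i - y_i| = |6 - 2| + |-9 - (-6)| + |-10 - (-2)| + |7 - 4| = 4 + 3 + 8 + 3 = 18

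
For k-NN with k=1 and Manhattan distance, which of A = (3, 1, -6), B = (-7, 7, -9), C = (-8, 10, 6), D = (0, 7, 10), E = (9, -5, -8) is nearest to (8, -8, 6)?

Distances: d(A) = 26, d(B) = 45, d(C) = 34, d(D) = 27, d(E) = 18. Nearest: E = (9, -5, -8) with distance 18.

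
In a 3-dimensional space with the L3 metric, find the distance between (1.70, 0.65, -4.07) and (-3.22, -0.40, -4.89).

(Σ|x_i - y_i|^3)^(1/3) = (|1.7 - (-3.22)|^3 + |0.65 - (-0.4)|^3 + |-4.07 - (-4.89)|^3)^(1/3)
= (4.92^3 + 1.05^3 + 0.82^3)^(1/3) ≈ (119.0955 + 1.1576 + 0.5514)^(1/3) = (120.8045)^(1/3) ≈ 4.9434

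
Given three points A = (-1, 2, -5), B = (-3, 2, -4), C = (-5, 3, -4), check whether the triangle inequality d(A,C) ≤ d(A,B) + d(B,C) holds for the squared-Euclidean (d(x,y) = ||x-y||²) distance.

d(A,B) = 2² + 0² + 1² = 5, d(B,C) = 2² + 1² + 0² = 5, d(A,C) = 4² + 1² + 1² = 18.
d(A,C) = 18 > 5 + 5 = 10. Triangle inequality is VIOLATED. (Squared-Euclidean is not a metric — this is a counterexample.)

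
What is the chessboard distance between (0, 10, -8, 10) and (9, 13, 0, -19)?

max(|x_i - y_i|) = max(|0 - 9|, |10 - 13|, |-8 - 0|, |10 - (-19)|) = max(9, 3, 8, 29) = 29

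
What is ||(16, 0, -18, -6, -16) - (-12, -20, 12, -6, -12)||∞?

max(|x_i - y_i|) = max(|16 - (-12)|, |0 - (-20)|, |-18 - 12|, |-6 - (-6)|, |-16 - (-12)|) = max(28, 20, 30, 0, 4) = 30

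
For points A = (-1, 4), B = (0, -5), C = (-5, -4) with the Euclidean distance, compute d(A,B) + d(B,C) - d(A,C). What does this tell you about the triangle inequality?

d(A,B) = √(1² + 9²) = √82 ≈ 9.0554, d(B,C) = √(5² + 1²) = √26 ≈ 5.099, d(A,C) = √(4² + 8²) = √80 ≈ 8.9443.
d(A,B) + d(B,C) - d(A,C) = 9.0554 + 5.099 - 8.9443 = 14.1544 - 8.9443 = 5.2101 (to 4 decimal places). This is ≥ 0, so the triangle inequality holds for these points.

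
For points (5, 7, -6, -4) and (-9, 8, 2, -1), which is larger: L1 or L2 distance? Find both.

L1 = |5 - (-9)| + |7 - 8| + |-6 - 2| + |-4 - (-1)| = 14 + 1 + 8 + 3 = 26
L2 = √(14² + 1² + 8² + 3²) = √270 ≈ 16.4317
L1 ≥ L2 always (equality iff movement is along one axis); L1 > L2 here.
Ratio L1/L2 = 26/√270 ≈ 1.5823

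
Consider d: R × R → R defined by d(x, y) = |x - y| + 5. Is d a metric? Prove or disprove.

No. d fails identity of indiscernibles (specifically d(x,x) = 0): d(6, 6) = |6 - 6| + 5 = 0 + 5 = 5 ≠ 0.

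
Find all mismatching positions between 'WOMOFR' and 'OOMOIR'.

Differing positions: 1, 5. Hamming distance = 2.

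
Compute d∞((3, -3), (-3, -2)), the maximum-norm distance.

max(|x_i - y_i|) = max(|3 - (-3)|, |-3 - (-2)|) = max(6, 1) = 6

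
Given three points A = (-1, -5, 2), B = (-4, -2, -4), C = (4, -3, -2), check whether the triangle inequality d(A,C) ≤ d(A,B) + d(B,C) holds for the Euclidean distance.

d(A,B) = √(3² + 3² + 6²) = √54 ≈ 7.3485, d(B,C) = √(8² + 1² + 2²) = √69 ≈ 8.3066, d(A,C) = √(5² + 2² + 4²) = √45 ≈ 6.7082.
d(A,C) ≈ 6.7082 ≤ 7.3485 + 8.3066 = 15.6551. Triangle inequality is satisfied.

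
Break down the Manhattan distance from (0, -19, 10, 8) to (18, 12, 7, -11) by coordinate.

Σ|x_i - y_i| = |0 - 18| + |-19 - 12| + |10 - 7| + |8 - (-11)| = 18 + 31 + 3 + 19 = 71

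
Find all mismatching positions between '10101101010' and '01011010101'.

Differing positions: 1, 2, 3, 4, 6, 7, 8, 9, 10, 11. Hamming distance = 10.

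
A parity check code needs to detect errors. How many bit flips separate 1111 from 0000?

Differing positions: 1, 2, 3, 4. Hamming distance = 4.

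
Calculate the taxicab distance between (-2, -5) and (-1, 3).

Σ|x_i - y_i| = |-2 - (-1)| + |-5 - 3| = 1 + 8 = 9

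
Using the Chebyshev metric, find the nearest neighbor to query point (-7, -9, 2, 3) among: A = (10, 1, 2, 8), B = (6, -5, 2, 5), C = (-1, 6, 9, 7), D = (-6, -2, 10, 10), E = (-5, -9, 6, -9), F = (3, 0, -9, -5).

Distances: d(A) = 17, d(B) = 13, d(C) = 15, d(D) = 8, d(E) = 12, d(F) = 11. Nearest: D = (-6, -2, 10, 10) with distance 8.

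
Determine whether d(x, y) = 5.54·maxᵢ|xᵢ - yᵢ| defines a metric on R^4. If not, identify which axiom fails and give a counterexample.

Yes. The L∞ (Chebyshev) norm induces a metric on R^4, and multiplying a metric by a positive constant 5.54 > 0 preserves all four axioms: non-negativity (5.54·||x-y|| ≥ 0), identity (5.54·||x-y|| = 0 ⟺ ||x-y|| = 0 ⟺ x = y), symmetry (||x-y|| = ||y-x||), and the triangle inequality (5.54·||x-z|| ≤ 5.54·||x-y|| + 5.54·||y-z||). So d is a metric.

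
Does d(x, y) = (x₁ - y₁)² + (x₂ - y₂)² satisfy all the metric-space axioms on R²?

No. The squared Euclidean distance fails the triangle inequality. Counterexample: x = (0, 0), y = (1, 1), z = (2, 2). d(x,z) = 2² + 2² = 8, but d(x,y) + d(y,z) = (1² + 1²) + (1² + 1²) = 2 + 2 = 4. Since 8 > 4, the triangle inequality is violated. (Note: √d, the ordinary Euclidean distance, IS a metric.)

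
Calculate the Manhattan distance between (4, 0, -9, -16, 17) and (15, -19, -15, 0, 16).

Σ|x_i - y_i| = |4 - 15| + |0 - (-19)| + |-9 - (-15)| + |-16 - 0| + |17 - 16| = 11 + 19 + 6 + 16 + 1 = 53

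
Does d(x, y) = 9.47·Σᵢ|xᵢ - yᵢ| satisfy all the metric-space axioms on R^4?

Yes. The L1 (Manhattan) norm induces a metric on R^4, and multiplying a metric by a positive constant 9.47 > 0 preserves all four axioms: non-negativity (9.47·||x-y|| ≥ 0), identity (9.47·||x-y|| = 0 ⟺ ||x-y|| = 0 ⟺ x = y), symmetry (||x-y|| = ||y-x||), and the triangle inequality (9.47·||x-z|| ≤ 9.47·||x-y|| + 9.47·||y-z||). So d is a metric.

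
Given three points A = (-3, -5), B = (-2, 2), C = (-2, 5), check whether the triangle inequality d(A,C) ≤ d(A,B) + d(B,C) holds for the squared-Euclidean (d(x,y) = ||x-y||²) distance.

d(A,B) = 1² + 7² = 50, d(B,C) = 0² + 3² = 9, d(A,C) = 1² + 10² = 101.
d(A,C) = 101 > 50 + 9 = 59. Triangle inequality is VIOLATED. (Squared-Euclidean is not a metric — this is a counterexample.)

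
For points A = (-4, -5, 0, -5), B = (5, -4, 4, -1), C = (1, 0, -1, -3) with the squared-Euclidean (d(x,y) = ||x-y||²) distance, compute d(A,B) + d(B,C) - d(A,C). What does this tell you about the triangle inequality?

d(A,B) = 9² + 1² + 4² + 4² = 114, d(B,C) = 4² + 4² + 5² + 2² = 61, d(A,C) = 5² + 5² + 1² + 2² = 55.
d(A,B) + d(B,C) - d(A,C) = 114 + 61 - 55 = 175 - 55 = 120. This is ≥ 0, so the triangle inequality holds for these points.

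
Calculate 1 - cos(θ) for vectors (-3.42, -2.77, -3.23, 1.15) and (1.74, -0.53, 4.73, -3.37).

With u = (-3.42, -2.77, -3.23, 1.15), v = (1.74, -0.53, 4.73, -3.37):
u·v = (-3.42)·1.74 + (-2.77)·(-0.53) + (-3.23)·4.73 + 1.15·(-3.37) = (-5.9508) + 1.4681 + (-15.2779) + (-3.8755) = -23.6361.
|u| = √((-3.42)² + (-2.77)² + (-3.23)² + 1.15²) = √(11.6964 + 7.6729 + 10.4329 + 1.3225) = √31.1247, |v| = √(1.74² + (-0.53)² + 4.73² + (-3.37)²) = √(3.0276 + 0.2809 + 22.3729 + 11.3569) = √37.0383.
cos θ = (u·v)/(|u||v|) = -23.6361/(√31.1247·√37.0383) ≈ -0.6961
Cosine distance = 1 - cos θ ≈ 1 - (-0.6961) = 1.6961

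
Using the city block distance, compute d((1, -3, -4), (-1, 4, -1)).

Σ|x_i - y_i| = |1 - (-1)| + |-3 - 4| + |-4 - (-1)| = 2 + 7 + 3 = 12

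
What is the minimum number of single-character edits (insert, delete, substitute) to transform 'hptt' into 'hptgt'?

Let D[i][j] be the edit distance between the first i characters of 'hptt' and the first j characters of 'hptgt', with D[i][0] = i, D[0][j] = j, and D[i][j] = D[i-1][j-1] if the characters match, else 1 + min(D[i-1][j], D[i][j-1], D[i-1][j-1]). Filling the table (rows: prefixes of 'hptt', columns: prefixes of 'hptgt'):
     ε  h  p  t  g  t
  ε  0  1  2  3  4  5
  h  1  0  1  2  3  4
  p  2  1  0  1  2  3
  t  3  2  1  0  1  2
  t  4  3  2  1  1  1
The bottom-right entry gives D[4][5] = 1, so no sequence of fewer than 1 edit works. Backtracking through the table gives one optimal edit sequence (1 edit):
  hptt → hptgt (ins g @4)
Edit distance = 1.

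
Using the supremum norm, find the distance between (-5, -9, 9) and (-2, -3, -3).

max(|x_i - y_i|) = max(|-5 - (-2)|, |-9 - (-3)|, |9 - (-3)|) = max(3, 6, 12) = 12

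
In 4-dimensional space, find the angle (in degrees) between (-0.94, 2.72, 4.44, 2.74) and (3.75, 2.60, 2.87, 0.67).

With u = (-0.94, 2.72, 4.44, 2.74), v = (3.75, 2.60, 2.87, 0.67):
u·v = (-0.94)·3.75 + 2.72·2.6 + 4.44·2.87 + 2.74·0.67 = (-3.525) + 7.072 + 12.7428 + 1.8358 = 18.1256.
|u| = √((-0.94)² + 2.72² + 4.44² + 2.74²) = √(0.8836 + 7.3984 + 19.7136 + 7.5076) = √35.5032, |v| = √(3.75² + 2.6² + 2.87² + 0.67²) = √(14.0625 + 6.76 + 8.2369 + 0.4489) = √29.5083.
cos θ = (u·v)/(|u||v|) = 18.1256/(√35.5032·√29.5083) ≈ 0.559998
θ = arccos(0.559998) ≈ 55.94°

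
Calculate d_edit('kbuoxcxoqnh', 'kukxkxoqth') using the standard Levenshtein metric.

Let D[i][j] be the edit distance between the first i characters of 'kbuoxcxoqnh' and the first j characters of 'kukxkxoqth', with D[i][0] = i, D[0][j] = j, and D[i][j] = D[i-1][j-1] if the characters match, else 1 + min(D[i-1][j], D[i][j-1], D[i-1][j-1]). Filling the table (rows: prefixes of 'kbuoxcxoqnh', columns: prefixes of 'kukxkxoqth'):
     ε  k  u  k  x  k  x  o  q  t  h
  ε  0  1  2  3  4  5  6  7  8  9 10
  k  1  0  1  2  3  4  5  6  7  8  9
  b  2  1  1  2  3  4  5  6  7  8  9
  u  3  2  1  2  3  4  5  6  7  8  9
  o  4  3  2  2  3  4  5  5  6  7  8
  x  5  4  3  3  2  3  4  5  6  7  8
  c  6  5  4  4  3  3  4  5  6  7  8
  x  7  6  5  5  4  4  3  4  5  6  7
  o  8  7  6  6  5  5  4  3  4  5  6
  q  9  8  7  7  6  6  5  4  3  4  5
  n 10  9  8  8  7  7  6  5  4  4  5
  h 11 10  9  9  8  8  7  6  5  5  4
The bottom-right entry gives D[11][10] = 4, so no sequence of fewer than 4 edits works. Backtracking through the table gives one optimal edit sequence (4 edits):
  kbuoxcxoqnh → kuoxcxoqnh (del b @2)
  kuoxcxoqnh → kukxcxoqnh (sub o→k @3)
  kukxcxoqnh → kukxkxoqnh (sub c→k @5)
  kukxkxoqnh → kukxkxoqth (sub n→t @9)
Edit distance = 4.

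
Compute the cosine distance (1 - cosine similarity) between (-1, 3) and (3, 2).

With u = (-1, 3), v = (3, 2):
u·v = (-1)·3 + 3·2 = (-3) + 6 = 3.
|u| = √((-1)² + 3²) = √10, |v| = √(3² + 2²) = √13, so |u||v| = √(10·13) = √130.
cos θ = (u·v)/(|u||v|) = 3/√130 ≈ 0.2631
Cosine distance = 1 - cos θ ≈ 1 - 0.2631 = 0.7369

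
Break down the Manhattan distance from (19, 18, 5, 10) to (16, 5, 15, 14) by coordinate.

Σ|x_i - y_i| = |19 - 16| + |18 - 5| + |5 - 15| + |10 - 14| = 3 + 13 + 10 + 4 = 30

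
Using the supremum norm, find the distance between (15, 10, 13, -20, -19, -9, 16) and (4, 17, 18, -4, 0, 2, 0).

max(|x_i - y_i|) = max(|15 - 4|, |10 - 17|, |13 - 18|, |-20 - (-4)|, |-19 - 0|, |-9 - 2|, |16 - 0|) = max(11, 7, 5, 16, 19, 11, 16) = 19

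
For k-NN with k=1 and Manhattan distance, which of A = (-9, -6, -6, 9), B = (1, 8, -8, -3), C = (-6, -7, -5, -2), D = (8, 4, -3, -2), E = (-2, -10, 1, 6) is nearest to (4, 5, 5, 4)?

Distances: d(A) = 40, d(B) = 26, d(C) = 38, d(D) = 19, d(E) = 27. Nearest: D = (8, 4, -3, -2) with distance 19.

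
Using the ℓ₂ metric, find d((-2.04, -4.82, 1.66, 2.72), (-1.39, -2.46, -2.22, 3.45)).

√(Σ(x_i - y_i)²) = √((-2.04 - (-1.39))² + (-4.82 - (-2.46))² + (1.66 - (-2.22))² + (2.72 - 3.45)²)
= √((-0.65)² + (-2.36)² + 3.88² + (-0.73)²) = √(0.4225 + 5.5696 + 15.0544 + 0.5329) = √21.5794 ≈ 4.6454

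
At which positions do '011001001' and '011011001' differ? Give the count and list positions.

Differing positions: 5. Hamming distance = 1.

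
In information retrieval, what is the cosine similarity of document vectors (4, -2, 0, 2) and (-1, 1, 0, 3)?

With u = (4, -2, 0, 2), v = (-1, 1, 0, 3):
u·v = 4·(-1) + (-2)·1 + 0·0 + 2·3 = (-4) + (-2) + 0 + 6 = 0.
|u| = √(4² + (-2)² + 0² + 2²) = √24, |v| = √((-1)² + 1² + 0² + 3²) = √11, so |u||v| = √(24·11) = √264.
cos θ = (u·v)/(|u||v|) = 0/√264 = 0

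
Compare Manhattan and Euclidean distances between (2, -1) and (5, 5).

L1 = |2 - 5| + |-1 - 5| = 3 + 6 = 9
L2 = √(3² + 6²) = √45 ≈ 6.7082
L1 ≥ L2 always (equality iff movement is along one axis); L1 > L2 here.
Ratio L1/L2 = 9/√45 ≈ 1.3416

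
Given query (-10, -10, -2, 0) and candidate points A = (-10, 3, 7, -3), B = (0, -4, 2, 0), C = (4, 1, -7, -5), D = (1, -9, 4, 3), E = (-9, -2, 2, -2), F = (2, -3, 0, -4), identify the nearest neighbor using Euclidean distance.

Distances: d(A) ≈ 16.0935, d(B) ≈ 12.3288, d(C) ≈ 19.1572, d(D) ≈ 12.9228, d(E) ≈ 9.2195, d(F) ≈ 14.5945. Nearest: E = (-9, -2, 2, -2) with distance 9.2195.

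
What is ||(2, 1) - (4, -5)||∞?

max(|x_i - y_i|) = max(|2 - 4|, |1 - (-5)|) = max(2, 6) = 6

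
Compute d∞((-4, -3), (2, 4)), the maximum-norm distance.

max(|x_i - y_i|) = max(|-4 - 2|, |-3 - 4|) = max(6, 7) = 7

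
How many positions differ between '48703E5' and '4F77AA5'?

Differing positions: 2, 4, 5, 6. Hamming distance = 4.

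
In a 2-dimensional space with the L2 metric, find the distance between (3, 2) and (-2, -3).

(Σ|x_i - y_i|^2)^(1/2) = (|3 - (-2)|^2 + |2 - (-3)|^2)^(1/2)
= (5^2 + 5^2)^(1/2) = (25 + 25)^(1/2) = (50)^(1/2) ≈ 7.0711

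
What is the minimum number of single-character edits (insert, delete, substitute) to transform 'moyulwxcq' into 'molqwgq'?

Let D[i][j] be the edit distance between the first i characters of 'moyulwxcq' and the first j characters of 'molqwgq', with D[i][0] = i, D[0][j] = j, and D[i][j] = D[i-1][j-1] if the characters match, else 1 + min(D[i-1][j], D[i][j-1], D[i-1][j-1]). Filling the table (rows: prefixes of 'moyulwxcq', columns: prefixes of 'molqwgq'):
     ε  m  o  l  q  w  g  q
  ε  0  1  2  3  4  5  6  7
  m  1  0  1  2  3  4  5  6
  o  2  1  0  1  2  3  4  5
  y  3  2  1  1  2  3  4  5
  u  4  3  2  2  2  3  4  5
  l  5  4  3  2  3  3  4  5
  w  6  5  4  3  3  3  4  5
  x  7  6  5  4  4  4  4  5
  c  8  7  6  5  5  5  5  5
  q  9  8  7  6  5  6  6  5
The bottom-right entry gives D[9][7] = 5, so no sequence of fewer than 5 edits works. Backtracking through the table gives one optimal edit sequence (5 edits):
  moyulwxcq → moulwxcq (del y @3)
  moulwxcq → molwxcq (del u @3)
  molwxcq → molqxcq (sub w→q @4)
  molqxcq → molqwcq (sub x→w @5)
  molqwcq → molqwgq (sub c→g @6)
Edit distance = 5.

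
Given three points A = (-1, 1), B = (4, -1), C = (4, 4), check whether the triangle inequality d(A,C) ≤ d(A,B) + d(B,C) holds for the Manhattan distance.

d(A,B) = 5 + 2 = 7, d(B,C) = 0 + 5 = 5, d(A,C) = 5 + 3 = 8.
d(A,C) = 8 ≤ 7 + 5 = 12. Triangle inequality is satisfied.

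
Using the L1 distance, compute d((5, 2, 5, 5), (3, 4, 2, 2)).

Σ|x_i - y_i| = |5 - 3| + |2 - 4| + |5 - 2| + |5 - 2| = 2 + 2 + 3 + 3 = 10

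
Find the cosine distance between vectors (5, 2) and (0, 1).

With u = (5, 2), v = (0, 1):
u·v = 5·0 + 2·1 = 0 + 2 = 2.
|u| = √(5² + 2²) = √29, |v| = √(0² + 1²) = √1, so |u||v| = √(29·1) = √29.
cos θ = (u·v)/(|u||v|) = 2/√29 ≈ 0.3714
Cosine distance = 1 - cos θ ≈ 1 - 0.3714 = 0.6286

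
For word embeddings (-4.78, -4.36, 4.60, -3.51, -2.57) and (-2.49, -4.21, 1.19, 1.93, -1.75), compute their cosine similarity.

With u = (-4.78, -4.36, 4.60, -3.51, -2.57), v = (-2.49, -4.21, 1.19, 1.93, -1.75):
u·v = (-4.78)·(-2.49) + (-4.36)·(-4.21) + 4.6·1.19 + (-3.51)·1.93 + (-2.57)·(-1.75) = 11.9022 + 18.3556 + 5.474 + (-6.7743) + 4.4975 = 33.455.
|u| = √((-4.78)² + (-4.36)² + 4.6² + (-3.51)² + (-2.57)²) = √(22.8484 + 19.0096 + 21.16 + 12.3201 + 6.6049) = √81.943, |v| = √((-2.49)² + (-4.21)² + 1.19² + 1.93² + (-1.75)²) = √(6.2001 + 17.7241 + 1.4161 + 3.7249 + 3.0625) = √32.1277.
cos θ = (u·v)/(|u||v|) = 33.455/(√81.943·√32.1277) ≈ 0.652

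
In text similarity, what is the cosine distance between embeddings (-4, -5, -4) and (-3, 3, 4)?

With u = (-4, -5, -4), v = (-3, 3, 4):
u·v = (-4)·(-3) + (-5)·3 + (-4)·4 = 12 + (-15) + (-16) = -19.
|u| = √((-4)² + (-5)² + (-4)²) = √57, |v| = √((-3)² + 3² + 4²) = √34, so |u||v| = √(57·34) = √1938.
cos θ = (u·v)/(|u||v|) = -19/√1938 ≈ -0.4316
Cosine distance = 1 - cos θ ≈ 1 - (-0.4316) = 1.4316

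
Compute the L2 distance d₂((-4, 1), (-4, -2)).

√(Σ(x_i - y_i)²) = √((-4 - (-4))² + (1 - (-2))²)
= √(0² + 3²) = √(0 + 9) = √9 = 3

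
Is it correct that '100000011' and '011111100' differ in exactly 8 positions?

Differing positions: 1, 2, 3, 4, 5, 6, 7, 8, 9. Hamming distance = 9, so the claim that d_H = 8 is false.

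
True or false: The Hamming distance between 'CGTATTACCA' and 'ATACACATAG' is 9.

Differing positions: 1, 2, 3, 4, 5, 6, 8, 9, 10. Hamming distance = 9, so the claim is true.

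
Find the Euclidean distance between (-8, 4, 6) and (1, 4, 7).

√(Σ(x_i - y_i)²) = √((-8 - 1)² + (4 - 4)² + (6 - 7)²)
= √((-9)² + 0² + (-1)²) = √(81 + 0 + 1) = √82 ≈ 9.0554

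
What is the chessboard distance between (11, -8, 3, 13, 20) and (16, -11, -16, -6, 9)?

max(|x_i - y_i|) = max(|11 - 16|, |-8 - (-11)|, |3 - (-16)|, |13 - (-6)|, |20 - 9|) = max(5, 3, 19, 19, 11) = 19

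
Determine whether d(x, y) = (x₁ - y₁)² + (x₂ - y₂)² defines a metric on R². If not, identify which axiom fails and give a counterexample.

No. The squared Euclidean distance fails the triangle inequality. Counterexample: x = (0, 0), y = (5, 4), z = (10, 8). d(x,z) = 10² + 8² = 164, but d(x,y) + d(y,z) = (5² + 4²) + (5² + 4²) = 41 + 41 = 82. Since 164 > 82, the triangle inequality is violated. (Note: √d, the ordinary Euclidean distance, IS a metric.)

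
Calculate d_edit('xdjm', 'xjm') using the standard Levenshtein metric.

Let D[i][j] be the edit distance between the first i characters of 'xdjm' and the first j characters of 'xjm', with D[i][0] = i, D[0][j] = j, and D[i][j] = D[i-1][j-1] if the characters match, else 1 + min(D[i-1][j], D[i][j-1], D[i-1][j-1]). Filling the table (rows: prefixes of 'xdjm', columns: prefixes of 'xjm'):
     ε  x  j  m
  ε  0  1  2  3
  x  1  0  1  2
  d  2  1  1  2
  j  3  2  1  2
  m  4  3  2  1
The bottom-right entry gives D[4][3] = 1, so no sequence of fewer than 1 edit works. Backtracking through the table gives one optimal edit sequence (1 edit):
  xdjm → xjm (del d @2)
Edit distance = 1.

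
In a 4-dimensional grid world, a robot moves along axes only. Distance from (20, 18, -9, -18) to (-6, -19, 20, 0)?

Σ|x_i - y_i| = |20 - (-6)| + |18 - (-19)| + |-9 - 20| + |-18 - 0| = 26 + 37 + 29 + 18 = 110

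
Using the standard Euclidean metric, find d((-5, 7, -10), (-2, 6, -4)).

√(Σ(x_i - y_i)²) = √((-5 - (-2))² + (7 - 6)² + (-10 - (-4))²)
= √((-3)² + 1² + (-6)²) = √(9 + 1 + 36) = √46 ≈ 6.7823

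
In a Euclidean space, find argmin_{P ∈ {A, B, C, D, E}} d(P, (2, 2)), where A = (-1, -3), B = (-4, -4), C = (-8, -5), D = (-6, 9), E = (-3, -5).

Distances: d(A) ≈ 5.831, d(B) ≈ 8.4853, d(C) ≈ 12.2066, d(D) ≈ 10.6301, d(E) ≈ 8.6023. Nearest: A = (-1, -3) with distance 5.831.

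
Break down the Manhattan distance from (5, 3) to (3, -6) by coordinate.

Σ|x_i - y_i| = |5 - 3| + |3 - (-6)| = 2 + 9 = 11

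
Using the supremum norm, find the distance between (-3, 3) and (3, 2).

max(|x_i - y_i|) = max(|-3 - 3|, |3 - 2|) = max(6, 1) = 6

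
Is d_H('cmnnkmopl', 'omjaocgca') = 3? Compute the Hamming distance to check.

Differing positions: 1, 3, 4, 5, 6, 7, 8, 9. Hamming distance = 8, so the claim that d_H = 3 is false.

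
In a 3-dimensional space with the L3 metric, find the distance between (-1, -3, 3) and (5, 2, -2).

(Σ|x_i - y_i|^3)^(1/3) = (|-1 - 5|^3 + |-3 - 2|^3 + |3 - (-2)|^3)^(1/3)
= (6^3 + 5^3 + 5^3)^(1/3) = (216 + 125 + 125)^(1/3) = (466)^(1/3) ≈ 7.7529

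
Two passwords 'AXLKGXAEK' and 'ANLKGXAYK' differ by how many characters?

Differing positions: 2, 8. Hamming distance = 2.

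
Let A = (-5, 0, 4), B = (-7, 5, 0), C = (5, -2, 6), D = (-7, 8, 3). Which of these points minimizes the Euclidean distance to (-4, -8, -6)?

Distances: d(A) ≈ 12.8452, d(B) ≈ 14.6287, d(C) ≈ 16.1555, d(D) ≈ 18.6011. Nearest: A = (-5, 0, 4) with distance 12.8452.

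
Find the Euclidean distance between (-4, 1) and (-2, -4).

√(Σ(x_i - y_i)²) = √((-4 - (-2))² + (1 - (-4))²)
= √((-2)² + 5²) = √(4 + 25) = √29 ≈ 5.3852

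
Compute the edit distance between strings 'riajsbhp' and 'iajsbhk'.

Let D[i][j] be the edit distance between the first i characters of 'riajsbhp' and the first j characters of 'iajsbhk', with D[i][0] = i, D[0][j] = j, and D[i][j] = D[i-1][j-1] if the characters match, else 1 + min(D[i-1][j], D[i][j-1], D[i-1][j-1]). Filling the table (rows: prefixes of 'riajsbhp', columns: prefixes of 'iajsbhk'):
     ε  i  a  j  s  b  h  k
  ε  0  1  2  3  4  5  6  7
  r  1  1  2  3  4  5  6  7
  i  2  1  2  3  4  5  6  7
  a  3  2  1  2  3  4  5  6
  j  4  3  2  1  2  3  4  5
  s  5  4  3  2  1  2  3  4
  b  6  5  4  3  2  1  2  3
  h  7  6  5  4  3  2  1  2
  p  8  7  6  5  4  3  2  2
The bottom-right entry gives D[8][7] = 2, so no sequence of fewer than 2 edits works. Backtracking through the table gives one optimal edit sequence (2 edits):
  riajsbhp → iajsbhp (del r @1)
  iajsbhp → iajsbhk (sub p→k @7)
Edit distance = 2.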